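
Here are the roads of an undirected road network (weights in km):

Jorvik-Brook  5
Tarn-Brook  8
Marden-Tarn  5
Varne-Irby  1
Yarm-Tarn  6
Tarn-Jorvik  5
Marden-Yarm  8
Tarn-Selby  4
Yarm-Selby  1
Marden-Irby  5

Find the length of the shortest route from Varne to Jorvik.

16 km

Enumerating some paths:
Varne - Irby - Marden - Tarn - Brook - Jorvik: 1+5+5+8+5 = 24
Varne - Irby - Marden - Tarn - Jorvik: 1+5+5+5 = 16
Varne - Irby - Marden - Yarm - Selby - Tarn - Jorvik: 1+5+8+1+4+5 = 24
The minimum is 16 km via Varne - Irby - Marden - Tarn - Jorvik.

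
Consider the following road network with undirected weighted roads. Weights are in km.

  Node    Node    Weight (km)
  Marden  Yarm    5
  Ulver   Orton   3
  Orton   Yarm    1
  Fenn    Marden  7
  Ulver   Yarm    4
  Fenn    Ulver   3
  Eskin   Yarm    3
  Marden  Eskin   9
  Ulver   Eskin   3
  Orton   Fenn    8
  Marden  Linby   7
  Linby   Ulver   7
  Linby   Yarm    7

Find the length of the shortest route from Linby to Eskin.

10 km

Compare a few routes:
Linby - Yarm - Orton - Ulver - Eskin: 7+1+3+3 = 14
Linby - Ulver - Yarm - Eskin: 7+4+3 = 14
Linby - Ulver - Orton - Yarm - Eskin: 7+3+1+3 = 14
Linby - Ulver - Eskin: 7+3 = 10
The minimum is 10 km via Linby - Ulver - Eskin.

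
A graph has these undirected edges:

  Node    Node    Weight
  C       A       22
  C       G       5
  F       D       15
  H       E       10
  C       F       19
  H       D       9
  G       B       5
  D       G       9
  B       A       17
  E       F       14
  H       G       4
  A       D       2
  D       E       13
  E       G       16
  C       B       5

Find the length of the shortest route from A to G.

Enumerating some paths:
A → B → C → G: 17+5+5 = 27
A → D → H → G: 2+9+4 = 15
A → B → G: 17+5 = 22
A → D → G: 2+9 = 11
The minimum is 11 via A → D → G.

11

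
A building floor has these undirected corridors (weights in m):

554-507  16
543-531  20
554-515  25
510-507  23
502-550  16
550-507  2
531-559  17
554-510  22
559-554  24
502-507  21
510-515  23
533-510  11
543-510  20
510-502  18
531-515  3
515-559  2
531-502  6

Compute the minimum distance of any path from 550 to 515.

Shortest distances from 550:
550: 0
507: 2  (via 550)
502: 16  (via 550)
554: 18  (via 507)
531: 22  (via 502)
510: 25  (via 507)
515: 25  (via 531)
Shortest route: 550 → 502 → 531 → 515 = 25 m.

25 m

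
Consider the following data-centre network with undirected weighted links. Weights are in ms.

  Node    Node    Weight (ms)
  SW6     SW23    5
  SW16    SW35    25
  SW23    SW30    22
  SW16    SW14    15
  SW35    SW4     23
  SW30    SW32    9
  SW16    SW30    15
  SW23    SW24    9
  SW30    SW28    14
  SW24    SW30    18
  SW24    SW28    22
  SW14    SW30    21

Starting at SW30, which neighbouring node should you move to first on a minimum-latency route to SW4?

Enumerating some paths:
SW30 - SW16 - SW35 - SW4: 15+25+23 = 63
SW30 - SW14 - SW16 - SW35 - SW4: 21+15+25+23 = 84
Cheapest is SW30 - SW16 - SW35 - SW4 at 63 ms.
So from SW30 the first move is to SW16.

SW16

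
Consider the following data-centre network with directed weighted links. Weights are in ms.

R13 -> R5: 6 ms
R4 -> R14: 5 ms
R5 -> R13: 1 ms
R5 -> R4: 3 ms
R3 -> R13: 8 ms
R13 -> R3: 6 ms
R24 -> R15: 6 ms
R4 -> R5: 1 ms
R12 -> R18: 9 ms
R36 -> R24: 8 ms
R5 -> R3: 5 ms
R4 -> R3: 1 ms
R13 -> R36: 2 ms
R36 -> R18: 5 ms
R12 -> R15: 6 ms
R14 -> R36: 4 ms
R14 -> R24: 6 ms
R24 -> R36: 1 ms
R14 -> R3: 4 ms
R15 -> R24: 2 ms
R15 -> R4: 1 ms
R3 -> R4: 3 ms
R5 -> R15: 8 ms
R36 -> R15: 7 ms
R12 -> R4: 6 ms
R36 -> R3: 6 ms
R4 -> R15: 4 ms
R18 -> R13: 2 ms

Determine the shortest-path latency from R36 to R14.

Enumerating some paths:
R36 - R24 - R15 - R4 - R14: 8+6+1+5 = 20
R36 - R3 - R4 - R14: 6+3+5 = 14
R36 - R15 - R4 - R14: 7+1+5 = 13
R36 - R18 - R13 - R5 - R4 - R14: 5+2+6+3+5 = 21
The minimum is 13 ms via R36 - R15 - R4 - R14.

13 ms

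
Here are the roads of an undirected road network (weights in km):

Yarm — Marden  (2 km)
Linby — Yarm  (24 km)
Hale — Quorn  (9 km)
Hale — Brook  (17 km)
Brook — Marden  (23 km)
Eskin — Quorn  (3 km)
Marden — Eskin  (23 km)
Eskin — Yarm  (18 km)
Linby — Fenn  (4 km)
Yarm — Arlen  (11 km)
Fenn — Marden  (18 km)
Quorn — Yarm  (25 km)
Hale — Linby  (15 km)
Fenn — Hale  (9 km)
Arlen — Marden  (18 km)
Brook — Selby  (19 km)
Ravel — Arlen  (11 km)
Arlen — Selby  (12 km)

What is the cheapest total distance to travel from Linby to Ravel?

Shortest distances from Linby:
Linby: 0
Fenn: 4  (via Linby)
Hale: 13  (via Fenn)
Marden: 22  (via Fenn)
Quorn: 22  (via Hale)
Yarm: 24  (via Linby)
Eskin: 25  (via Quorn)
Brook: 30  (via Hale)
Arlen: 35  (via Yarm)
Ravel: 46  (via Arlen)
Shortest route: Linby–Yarm–Arlen–Ravel = 46 km.

46 km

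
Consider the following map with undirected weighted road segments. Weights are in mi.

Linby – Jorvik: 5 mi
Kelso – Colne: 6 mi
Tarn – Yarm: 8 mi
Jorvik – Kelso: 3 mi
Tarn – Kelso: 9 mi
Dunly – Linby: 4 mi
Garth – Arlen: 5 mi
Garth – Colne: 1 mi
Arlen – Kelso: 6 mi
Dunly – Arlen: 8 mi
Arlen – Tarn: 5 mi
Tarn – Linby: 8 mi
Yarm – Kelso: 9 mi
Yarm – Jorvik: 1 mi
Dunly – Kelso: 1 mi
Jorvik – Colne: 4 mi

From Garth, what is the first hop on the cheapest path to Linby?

Compare a few routes:
Garth–Colne–Jorvik–Linby: 1+4+5 = 10
Garth–Colne–Kelso–Dunly–Linby: 1+6+1+4 = 12
Garth–Colne–Jorvik–Kelso–Dunly–Linby: 1+4+3+1+4 = 13
Cheapest is Garth–Colne–Jorvik–Linby at 10 mi.
So from Garth the first move is to Colne.

Colne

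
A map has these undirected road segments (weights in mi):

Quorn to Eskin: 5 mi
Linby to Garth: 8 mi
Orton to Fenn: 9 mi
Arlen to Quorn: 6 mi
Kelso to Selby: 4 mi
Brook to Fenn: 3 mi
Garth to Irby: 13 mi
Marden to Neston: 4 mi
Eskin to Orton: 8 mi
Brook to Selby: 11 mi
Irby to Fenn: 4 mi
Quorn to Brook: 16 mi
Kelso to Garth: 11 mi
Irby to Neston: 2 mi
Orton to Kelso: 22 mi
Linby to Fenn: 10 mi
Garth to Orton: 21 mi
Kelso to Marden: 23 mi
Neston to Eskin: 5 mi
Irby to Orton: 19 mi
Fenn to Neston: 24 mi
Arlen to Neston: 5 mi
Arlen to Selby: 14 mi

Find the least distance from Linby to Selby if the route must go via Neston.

Shortest Linby→Neston: Linby–Fenn–Irby–Neston = 16
Shortest Neston→Selby: Neston–Arlen–Selby = 19
Total via Neston: 16 + 19 = 35 mi.

35 mi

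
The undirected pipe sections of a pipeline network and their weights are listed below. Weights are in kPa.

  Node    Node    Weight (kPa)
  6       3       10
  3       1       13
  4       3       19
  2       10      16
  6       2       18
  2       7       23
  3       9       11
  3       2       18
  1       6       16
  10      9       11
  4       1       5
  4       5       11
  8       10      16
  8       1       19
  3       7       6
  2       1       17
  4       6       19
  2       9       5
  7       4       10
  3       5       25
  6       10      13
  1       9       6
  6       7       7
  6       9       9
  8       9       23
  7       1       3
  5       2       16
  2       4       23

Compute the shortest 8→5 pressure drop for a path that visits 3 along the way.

Shortest 8→3: 8–1–7–3 = 28
Shortest 3→5: 3–5 = 25
Total via 3: 28 + 25 = 53 kPa.

53 kPa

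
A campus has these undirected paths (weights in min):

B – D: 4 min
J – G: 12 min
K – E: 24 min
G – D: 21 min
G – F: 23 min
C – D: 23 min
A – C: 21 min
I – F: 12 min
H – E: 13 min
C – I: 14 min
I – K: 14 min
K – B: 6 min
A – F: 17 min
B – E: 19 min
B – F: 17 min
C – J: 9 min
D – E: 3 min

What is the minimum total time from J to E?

35 min

Compare a few routes:
J–G–D–E: 12+21+3 = 36
J–C–D–E: 9+23+3 = 35
J–C–I–K–B–D–E: 9+14+14+6+4+3 = 50
The minimum is 35 min via J–C–D–E.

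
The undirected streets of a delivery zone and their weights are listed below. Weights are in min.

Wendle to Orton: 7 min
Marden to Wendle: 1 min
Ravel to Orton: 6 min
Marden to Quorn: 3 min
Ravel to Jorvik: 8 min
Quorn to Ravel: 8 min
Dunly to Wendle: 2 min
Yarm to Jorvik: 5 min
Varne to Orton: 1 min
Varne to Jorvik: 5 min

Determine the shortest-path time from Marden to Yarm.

Candidate routes:
Marden–Quorn–Ravel–Orton–Varne–Jorvik–Yarm: 3+8+6+1+5+5 = 28
Marden–Wendle–Orton–Varne–Jorvik–Yarm: 1+7+1+5+5 = 19
Marden–Quorn–Ravel–Jorvik–Yarm: 3+8+8+5 = 24
Marden–Wendle–Orton–Ravel–Jorvik–Yarm: 1+7+6+8+5 = 27
Cheapest is Marden–Wendle–Orton–Varne–Jorvik–Yarm at 19 min.

19 min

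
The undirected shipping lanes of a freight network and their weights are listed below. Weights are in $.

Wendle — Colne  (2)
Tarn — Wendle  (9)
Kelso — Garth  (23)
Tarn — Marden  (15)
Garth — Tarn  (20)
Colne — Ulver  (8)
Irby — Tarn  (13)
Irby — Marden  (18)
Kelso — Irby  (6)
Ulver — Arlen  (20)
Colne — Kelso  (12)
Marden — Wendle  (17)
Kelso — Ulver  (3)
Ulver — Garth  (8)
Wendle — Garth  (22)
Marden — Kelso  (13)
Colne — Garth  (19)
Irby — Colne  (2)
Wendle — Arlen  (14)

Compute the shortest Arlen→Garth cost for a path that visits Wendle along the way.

$32

Best Arlen to Wendle: Arlen–Wendle costing 14
Best Wendle to Garth: Wendle–Colne–Ulver–Garth costing 18
Total via Wendle: 14 + 18 = $32.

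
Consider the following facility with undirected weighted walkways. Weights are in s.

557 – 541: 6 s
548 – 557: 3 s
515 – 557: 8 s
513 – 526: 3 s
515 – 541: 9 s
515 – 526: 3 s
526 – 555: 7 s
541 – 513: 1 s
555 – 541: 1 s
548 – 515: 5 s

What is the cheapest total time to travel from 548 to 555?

10 s

Enumerating some paths:
548 → 515 → 526 → 555: 5+3+7 = 15
548 → 515 → 526 → 513 → 541 → 555: 5+3+3+1+1 = 13
548 → 557 → 541 → 555: 3+6+1 = 10
548 → 515 → 541 → 555: 5+9+1 = 15
Cheapest is 548 → 557 → 541 → 555 at 10 s.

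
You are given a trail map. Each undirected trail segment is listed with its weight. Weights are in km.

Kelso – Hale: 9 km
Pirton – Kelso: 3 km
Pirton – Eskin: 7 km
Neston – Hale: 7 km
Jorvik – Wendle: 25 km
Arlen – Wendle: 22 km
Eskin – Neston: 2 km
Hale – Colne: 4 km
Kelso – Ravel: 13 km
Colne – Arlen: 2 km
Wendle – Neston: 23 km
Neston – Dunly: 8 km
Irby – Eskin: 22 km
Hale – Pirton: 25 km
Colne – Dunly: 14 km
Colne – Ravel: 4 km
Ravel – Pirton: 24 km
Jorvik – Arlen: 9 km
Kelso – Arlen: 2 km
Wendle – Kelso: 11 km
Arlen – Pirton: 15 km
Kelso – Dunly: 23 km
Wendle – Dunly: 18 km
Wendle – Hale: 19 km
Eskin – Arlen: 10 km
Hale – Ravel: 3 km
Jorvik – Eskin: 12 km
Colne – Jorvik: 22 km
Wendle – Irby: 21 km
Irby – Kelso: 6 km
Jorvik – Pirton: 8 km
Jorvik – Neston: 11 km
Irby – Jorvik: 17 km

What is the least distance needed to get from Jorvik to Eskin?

12 km

Settle nodes by increasing distance from Jorvik:
Jorvik: 0
Pirton: 8  (via Jorvik)
Arlen: 9  (via Jorvik)
Neston: 11  (via Jorvik)
Colne: 11  (via Arlen)
Kelso: 11  (via Pirton)
Eskin: 12  (via Jorvik)
Shortest route: Jorvik–Eskin = 12 km.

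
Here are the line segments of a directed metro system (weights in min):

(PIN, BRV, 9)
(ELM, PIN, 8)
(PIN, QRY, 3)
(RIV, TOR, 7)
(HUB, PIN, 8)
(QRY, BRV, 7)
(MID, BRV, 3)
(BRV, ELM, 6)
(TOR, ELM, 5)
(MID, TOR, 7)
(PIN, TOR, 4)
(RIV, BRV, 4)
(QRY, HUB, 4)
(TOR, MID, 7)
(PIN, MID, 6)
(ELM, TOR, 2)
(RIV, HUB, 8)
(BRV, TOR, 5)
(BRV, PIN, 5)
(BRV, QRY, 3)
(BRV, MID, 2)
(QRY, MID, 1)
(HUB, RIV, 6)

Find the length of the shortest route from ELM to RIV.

Candidate routes:
ELM–PIN–QRY–HUB–RIV: 8+3+4+6 = 21
ELM–TOR–MID–BRV–QRY–HUB–RIV: 2+7+3+3+4+6 = 25
Cheapest is ELM–PIN–QRY–HUB–RIV at 21 min.

21 min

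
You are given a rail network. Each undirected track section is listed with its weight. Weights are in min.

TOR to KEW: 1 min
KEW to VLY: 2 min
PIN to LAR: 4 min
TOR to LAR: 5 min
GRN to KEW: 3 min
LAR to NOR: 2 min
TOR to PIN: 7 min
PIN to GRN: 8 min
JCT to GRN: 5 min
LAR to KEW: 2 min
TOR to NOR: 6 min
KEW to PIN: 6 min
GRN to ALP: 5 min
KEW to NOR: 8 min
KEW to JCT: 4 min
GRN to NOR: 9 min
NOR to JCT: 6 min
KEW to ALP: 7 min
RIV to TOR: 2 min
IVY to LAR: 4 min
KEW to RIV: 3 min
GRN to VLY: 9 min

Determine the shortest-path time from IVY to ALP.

Running Dijkstra from IVY:
IVY: 0
LAR: 4  (via IVY)
NOR: 6  (via LAR)
KEW: 6  (via LAR)
TOR: 7  (via KEW)
VLY: 8  (via KEW)
PIN: 8  (via LAR)
GRN: 9  (via KEW)
RIV: 9  (via KEW)
JCT: 10  (via KEW)
ALP: 13  (via KEW)
Shortest route: IVY–LAR–KEW–ALP = 13 min.

13 min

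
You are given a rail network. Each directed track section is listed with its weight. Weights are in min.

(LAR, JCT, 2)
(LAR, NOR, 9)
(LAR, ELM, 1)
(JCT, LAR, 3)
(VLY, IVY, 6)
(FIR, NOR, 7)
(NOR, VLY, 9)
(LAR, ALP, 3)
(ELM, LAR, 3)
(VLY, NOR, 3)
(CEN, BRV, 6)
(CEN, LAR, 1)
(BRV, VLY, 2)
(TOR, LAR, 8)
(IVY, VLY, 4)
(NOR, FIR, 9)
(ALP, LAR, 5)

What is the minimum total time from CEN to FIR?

19 min

Running Dijkstra from CEN:
CEN: 0
LAR: 1  (via CEN)
ELM: 2  (via LAR)
JCT: 3  (via LAR)
ALP: 4  (via LAR)
BRV: 6  (via CEN)
VLY: 8  (via BRV)
NOR: 10  (via LAR)
IVY: 14  (via VLY)
FIR: 19  (via NOR)
Shortest route: CEN → LAR → NOR → FIR = 19 min.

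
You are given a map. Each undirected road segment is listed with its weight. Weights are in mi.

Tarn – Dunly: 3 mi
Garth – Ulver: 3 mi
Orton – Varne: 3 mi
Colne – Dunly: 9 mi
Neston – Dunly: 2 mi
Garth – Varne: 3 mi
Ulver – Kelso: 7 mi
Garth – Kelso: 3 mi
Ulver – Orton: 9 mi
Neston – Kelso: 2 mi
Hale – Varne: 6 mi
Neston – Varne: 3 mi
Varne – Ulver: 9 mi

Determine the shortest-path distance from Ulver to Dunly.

10 mi

Compare a few routes:
Ulver - Garth - Varne - Neston - Dunly: 3+3+3+2 = 11
Ulver - Garth - Kelso - Neston - Dunly: 3+3+2+2 = 10
Cheapest is Ulver - Garth - Kelso - Neston - Dunly at 10 mi.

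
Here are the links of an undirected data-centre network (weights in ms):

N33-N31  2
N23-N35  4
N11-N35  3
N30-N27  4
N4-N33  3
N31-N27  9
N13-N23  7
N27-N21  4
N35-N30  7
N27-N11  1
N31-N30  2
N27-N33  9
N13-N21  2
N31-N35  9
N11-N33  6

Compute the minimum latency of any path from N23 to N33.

Candidate routes:
N23 → N35 → N11 → N33: 4+3+6 = 13
N23 → N35 → N30 → N31 → N33: 4+7+2+2 = 15
The minimum is 13 ms via N23 → N35 → N11 → N33.

13 ms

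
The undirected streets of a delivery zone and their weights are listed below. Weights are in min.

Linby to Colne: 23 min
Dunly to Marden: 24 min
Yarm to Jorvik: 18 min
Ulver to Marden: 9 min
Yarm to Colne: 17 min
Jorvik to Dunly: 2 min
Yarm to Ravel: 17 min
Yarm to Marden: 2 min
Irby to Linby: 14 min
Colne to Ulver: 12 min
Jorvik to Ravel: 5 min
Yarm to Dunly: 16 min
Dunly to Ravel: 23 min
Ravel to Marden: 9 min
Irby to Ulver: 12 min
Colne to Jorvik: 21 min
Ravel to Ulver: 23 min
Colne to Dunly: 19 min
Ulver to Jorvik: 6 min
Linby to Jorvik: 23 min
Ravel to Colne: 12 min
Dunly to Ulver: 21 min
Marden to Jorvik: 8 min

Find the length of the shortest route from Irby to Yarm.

23 min

Shortest distances from Irby:
Irby: 0
Ulver: 12  (via Irby)
Linby: 14  (via Irby)
Jorvik: 18  (via Ulver)
Dunly: 20  (via Jorvik)
Marden: 21  (via Ulver)
Ravel: 23  (via Jorvik)
Yarm: 23  (via Marden)
Shortest route: Irby–Ulver–Marden–Yarm = 23 min.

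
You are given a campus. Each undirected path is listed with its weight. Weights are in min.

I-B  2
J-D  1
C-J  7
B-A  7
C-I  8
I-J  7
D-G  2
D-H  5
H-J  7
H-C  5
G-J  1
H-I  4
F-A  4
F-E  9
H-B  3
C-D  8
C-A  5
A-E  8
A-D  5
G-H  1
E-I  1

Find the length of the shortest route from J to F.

10 min

Compare a few routes:
J - D - A - F: 1+5+4 = 10
J - C - A - F: 7+5+4 = 16
J - G - D - A - F: 1+2+5+4 = 12
J - G - H - I - E - F: 1+1+4+1+9 = 16
Cheapest is J - D - A - F at 10 min.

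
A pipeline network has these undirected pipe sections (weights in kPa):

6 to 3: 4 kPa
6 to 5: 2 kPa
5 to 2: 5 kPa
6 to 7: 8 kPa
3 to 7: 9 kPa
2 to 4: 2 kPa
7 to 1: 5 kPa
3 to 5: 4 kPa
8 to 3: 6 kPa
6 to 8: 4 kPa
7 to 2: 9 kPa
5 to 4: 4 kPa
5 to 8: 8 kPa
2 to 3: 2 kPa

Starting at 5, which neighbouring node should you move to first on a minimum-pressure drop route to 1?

6

Enumerating some paths:
5 → 3 → 7 → 1: 4+9+5 = 18
5 → 2 → 7 → 1: 5+9+5 = 19
5 → 6 → 7 → 1: 2+8+5 = 15
The minimum is 15 kPa via 5 → 6 → 7 → 1.
So from 5 the first move is to 6.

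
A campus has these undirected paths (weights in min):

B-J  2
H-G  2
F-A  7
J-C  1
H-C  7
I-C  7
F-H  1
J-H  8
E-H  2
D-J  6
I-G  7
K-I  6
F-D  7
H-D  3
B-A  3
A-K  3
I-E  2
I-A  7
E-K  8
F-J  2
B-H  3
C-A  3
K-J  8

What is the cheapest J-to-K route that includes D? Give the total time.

18 min

Best J to D: J → D costing 6
Best D to K: D → H → B → A → K costing 12
Total via D: 6 + 12 = 18 min.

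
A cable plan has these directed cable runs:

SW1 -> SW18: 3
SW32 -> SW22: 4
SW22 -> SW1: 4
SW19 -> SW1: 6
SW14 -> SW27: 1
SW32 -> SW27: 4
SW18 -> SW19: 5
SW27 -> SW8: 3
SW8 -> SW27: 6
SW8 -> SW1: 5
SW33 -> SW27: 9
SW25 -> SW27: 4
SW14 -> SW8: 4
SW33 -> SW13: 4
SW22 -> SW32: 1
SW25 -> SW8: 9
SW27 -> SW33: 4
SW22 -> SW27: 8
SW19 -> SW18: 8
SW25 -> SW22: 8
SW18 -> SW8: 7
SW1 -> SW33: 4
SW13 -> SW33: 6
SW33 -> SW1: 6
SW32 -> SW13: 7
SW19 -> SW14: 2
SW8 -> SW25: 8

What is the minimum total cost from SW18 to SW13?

Shortest distances from SW18:
SW18: 0
SW19: 5  (via SW18)
SW8: 7  (via SW18)
SW14: 7  (via SW19)
SW27: 8  (via SW14)
SW1: 11  (via SW19)
SW33: 12  (via SW27)
SW25: 15  (via SW8)
SW13: 16  (via SW33)
Shortest route: SW18 → SW19 → SW14 → SW27 → SW33 → SW13 = 16.

16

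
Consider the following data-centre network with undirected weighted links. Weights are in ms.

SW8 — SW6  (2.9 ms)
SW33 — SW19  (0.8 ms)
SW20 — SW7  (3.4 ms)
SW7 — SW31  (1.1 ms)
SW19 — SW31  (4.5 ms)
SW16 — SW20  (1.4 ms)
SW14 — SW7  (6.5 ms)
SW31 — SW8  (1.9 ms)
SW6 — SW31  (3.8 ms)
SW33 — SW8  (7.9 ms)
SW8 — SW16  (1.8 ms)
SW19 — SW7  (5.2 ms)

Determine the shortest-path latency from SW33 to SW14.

Candidate routes:
SW33 - SW8 - SW31 - SW7 - SW14: 7.9+1.9+1.1+6.5 = 17.4
SW33 - SW19 - SW7 - SW14: 0.8+5.2+6.5 = 12.5
SW33 - SW19 - SW31 - SW7 - SW14: 0.8+4.5+1.1+6.5 = 12.9
Cheapest is SW33 - SW19 - SW7 - SW14 at 12.5 ms.

12.5 ms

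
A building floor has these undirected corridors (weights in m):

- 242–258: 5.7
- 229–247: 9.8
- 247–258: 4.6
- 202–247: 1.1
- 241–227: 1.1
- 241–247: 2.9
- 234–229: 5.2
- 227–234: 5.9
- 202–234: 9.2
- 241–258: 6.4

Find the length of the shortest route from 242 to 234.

Running Dijkstra from 242:
242: 0
258: 5.7  (via 242)
247: 10.3  (via 258)
202: 11.4  (via 247)
241: 12.1  (via 258)
227: 13.2  (via 241)
234: 19.1  (via 227)
Shortest route: 242–258–241–227–234 = 19.1 m.

19.1 m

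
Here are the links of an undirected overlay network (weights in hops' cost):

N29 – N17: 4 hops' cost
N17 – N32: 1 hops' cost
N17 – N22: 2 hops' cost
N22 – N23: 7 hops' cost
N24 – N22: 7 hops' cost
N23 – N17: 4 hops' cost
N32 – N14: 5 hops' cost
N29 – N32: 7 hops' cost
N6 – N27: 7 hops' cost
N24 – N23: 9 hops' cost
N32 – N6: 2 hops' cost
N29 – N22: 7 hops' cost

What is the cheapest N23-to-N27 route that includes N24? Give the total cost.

Best N23 to N24: N23–N24 costing 9
Best N24 to N27: N24–N22–N17–N32–N6–N27 costing 19
Total via N24: 9 + 19 = 28 hops' cost.

28 hops' cost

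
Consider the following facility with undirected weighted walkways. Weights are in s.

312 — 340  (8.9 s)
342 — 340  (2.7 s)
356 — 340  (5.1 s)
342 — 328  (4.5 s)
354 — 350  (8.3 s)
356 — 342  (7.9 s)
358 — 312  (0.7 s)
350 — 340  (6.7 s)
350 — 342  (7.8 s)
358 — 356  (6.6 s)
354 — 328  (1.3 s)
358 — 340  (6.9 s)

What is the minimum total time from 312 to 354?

Candidate routes:
312 - 340 - 342 - 328 - 354: 8.9+2.7+4.5+1.3 = 17.4
312 - 358 - 340 - 342 - 328 - 354: 0.7+6.9+2.7+4.5+1.3 = 16.1
312 - 358 - 356 - 340 - 342 - 328 - 354: 0.7+6.6+5.1+2.7+4.5+1.3 = 20.9
Cheapest is 312 - 358 - 340 - 342 - 328 - 354 at 16.1 s.

16.1 s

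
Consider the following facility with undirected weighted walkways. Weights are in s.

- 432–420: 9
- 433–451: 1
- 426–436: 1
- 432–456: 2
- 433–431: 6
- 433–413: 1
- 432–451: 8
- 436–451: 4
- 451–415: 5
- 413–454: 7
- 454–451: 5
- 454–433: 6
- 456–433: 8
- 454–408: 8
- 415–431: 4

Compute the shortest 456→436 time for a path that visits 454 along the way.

Shortest 456→454: 456 → 433 → 454 = 14
Best 454 to 436: 454 → 451 → 436 costing 9
Total via 454: 14 + 9 = 23 s.

23 s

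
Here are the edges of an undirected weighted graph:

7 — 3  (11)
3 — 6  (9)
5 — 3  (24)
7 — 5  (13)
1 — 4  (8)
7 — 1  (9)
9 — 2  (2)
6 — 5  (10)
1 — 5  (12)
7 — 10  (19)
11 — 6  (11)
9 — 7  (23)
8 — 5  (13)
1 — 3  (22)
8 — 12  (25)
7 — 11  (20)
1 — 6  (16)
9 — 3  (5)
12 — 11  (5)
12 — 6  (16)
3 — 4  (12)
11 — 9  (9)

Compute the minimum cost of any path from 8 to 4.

33

Shortest distances from 8:
8: 0
5: 13  (via 8)
6: 23  (via 5)
1: 25  (via 5)
12: 25  (via 8)
7: 26  (via 5)
11: 30  (via 12)
3: 32  (via 6)
4: 33  (via 1)
Shortest route: 8–5–1–4 = 33.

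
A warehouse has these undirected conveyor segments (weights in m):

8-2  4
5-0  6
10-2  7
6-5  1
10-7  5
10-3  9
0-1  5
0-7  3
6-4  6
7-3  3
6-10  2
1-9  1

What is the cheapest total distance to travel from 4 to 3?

16 m

Compare a few routes:
4–6–10–7–3: 6+2+5+3 = 16
4–6–10–3: 6+2+9 = 17
Cheapest is 4–6–10–7–3 at 16 m.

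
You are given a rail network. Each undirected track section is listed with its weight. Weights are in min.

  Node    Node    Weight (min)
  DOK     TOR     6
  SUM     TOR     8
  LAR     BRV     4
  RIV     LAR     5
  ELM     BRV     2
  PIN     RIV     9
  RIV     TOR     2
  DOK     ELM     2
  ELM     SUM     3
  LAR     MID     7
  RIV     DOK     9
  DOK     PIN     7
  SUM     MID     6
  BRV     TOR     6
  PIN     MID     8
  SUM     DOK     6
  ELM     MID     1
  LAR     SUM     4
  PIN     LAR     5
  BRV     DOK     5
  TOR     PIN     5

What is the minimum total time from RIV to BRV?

8 min

Settle nodes by increasing distance from RIV:
RIV: 0
TOR: 2  (via RIV)
LAR: 5  (via RIV)
PIN: 7  (via TOR)
BRV: 8  (via TOR)
Shortest route: RIV → TOR → BRV = 8 min.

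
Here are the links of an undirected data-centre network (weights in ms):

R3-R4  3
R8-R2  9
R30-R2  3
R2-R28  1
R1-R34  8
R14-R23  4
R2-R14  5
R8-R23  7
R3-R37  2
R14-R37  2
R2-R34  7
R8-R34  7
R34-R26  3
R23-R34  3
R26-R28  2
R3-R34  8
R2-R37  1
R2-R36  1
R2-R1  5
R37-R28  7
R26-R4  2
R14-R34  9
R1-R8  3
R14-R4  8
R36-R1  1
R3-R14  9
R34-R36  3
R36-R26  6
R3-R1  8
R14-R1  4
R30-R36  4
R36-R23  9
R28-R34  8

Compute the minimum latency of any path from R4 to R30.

8 ms

Shortest distances from R4:
R4: 0
R26: 2  (via R4)
R3: 3  (via R4)
R28: 4  (via R26)
R2: 5  (via R28)
R34: 5  (via R26)
R37: 5  (via R3)
R36: 6  (via R2)
R1: 7  (via R36)
R14: 7  (via R37)
R23: 8  (via R34)
R30: 8  (via R2)
Shortest route: R4 → R26 → R28 → R2 → R30 = 8 ms.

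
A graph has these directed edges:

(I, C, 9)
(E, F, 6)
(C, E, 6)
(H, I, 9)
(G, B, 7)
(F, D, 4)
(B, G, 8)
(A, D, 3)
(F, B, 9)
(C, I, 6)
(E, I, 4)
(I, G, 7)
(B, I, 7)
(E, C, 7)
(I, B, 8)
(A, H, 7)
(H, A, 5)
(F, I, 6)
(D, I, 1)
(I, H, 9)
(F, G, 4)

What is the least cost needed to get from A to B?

12

Shortest distances from A:
A: 0
D: 3  (via A)
I: 4  (via D)
H: 7  (via A)
G: 11  (via I)
B: 12  (via I)
Shortest route: A–D–I–B = 12.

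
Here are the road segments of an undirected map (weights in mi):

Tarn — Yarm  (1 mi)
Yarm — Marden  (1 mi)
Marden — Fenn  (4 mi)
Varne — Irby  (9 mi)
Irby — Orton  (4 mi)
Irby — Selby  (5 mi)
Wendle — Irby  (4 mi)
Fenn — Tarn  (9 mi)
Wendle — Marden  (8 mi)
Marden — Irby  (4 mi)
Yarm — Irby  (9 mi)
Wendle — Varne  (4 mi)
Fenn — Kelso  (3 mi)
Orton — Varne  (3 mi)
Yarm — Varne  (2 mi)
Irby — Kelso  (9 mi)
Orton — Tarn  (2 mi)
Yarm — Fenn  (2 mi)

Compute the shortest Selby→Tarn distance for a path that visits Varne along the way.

15 mi

Shortest Selby→Varne: Selby → Irby → Orton → Varne = 12
Shortest Varne→Tarn: Varne → Yarm → Tarn = 3
Total via Varne: 12 + 3 = 15 mi.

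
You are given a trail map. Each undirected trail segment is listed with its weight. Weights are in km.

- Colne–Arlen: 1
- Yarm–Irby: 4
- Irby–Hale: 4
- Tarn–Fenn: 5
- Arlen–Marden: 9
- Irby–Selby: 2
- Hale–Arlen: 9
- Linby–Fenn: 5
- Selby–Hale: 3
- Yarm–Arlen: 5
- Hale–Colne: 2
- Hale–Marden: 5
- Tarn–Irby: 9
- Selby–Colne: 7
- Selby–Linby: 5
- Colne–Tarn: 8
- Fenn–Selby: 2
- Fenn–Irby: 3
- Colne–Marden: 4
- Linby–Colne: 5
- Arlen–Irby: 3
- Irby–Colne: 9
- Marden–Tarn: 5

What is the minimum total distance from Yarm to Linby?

Running Dijkstra from Yarm:
Yarm: 0
Irby: 4  (via Yarm)
Arlen: 5  (via Yarm)
Selby: 6  (via Irby)
Colne: 6  (via Arlen)
Fenn: 7  (via Irby)
Hale: 8  (via Irby)
Marden: 10  (via Colne)
Linby: 11  (via Selby)
Shortest route: Yarm → Irby → Selby → Linby = 11 km.

11 km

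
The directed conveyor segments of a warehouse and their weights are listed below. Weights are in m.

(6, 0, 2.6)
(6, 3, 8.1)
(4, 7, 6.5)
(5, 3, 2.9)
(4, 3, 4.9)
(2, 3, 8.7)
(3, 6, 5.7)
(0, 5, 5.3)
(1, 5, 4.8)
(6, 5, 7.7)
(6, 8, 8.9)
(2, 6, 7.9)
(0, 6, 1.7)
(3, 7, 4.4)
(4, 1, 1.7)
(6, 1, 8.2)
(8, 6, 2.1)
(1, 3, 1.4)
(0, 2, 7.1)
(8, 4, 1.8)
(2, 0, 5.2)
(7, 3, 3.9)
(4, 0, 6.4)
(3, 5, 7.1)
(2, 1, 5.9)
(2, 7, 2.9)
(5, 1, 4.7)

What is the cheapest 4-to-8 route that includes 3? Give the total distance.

Shortest 4→3: 4 → 1 → 3 = 3.1
Best 3 to 8: 3 → 6 → 8 costing 14.6
Total via 3: 3.1 + 14.6 = 17.7 m.

17.7 m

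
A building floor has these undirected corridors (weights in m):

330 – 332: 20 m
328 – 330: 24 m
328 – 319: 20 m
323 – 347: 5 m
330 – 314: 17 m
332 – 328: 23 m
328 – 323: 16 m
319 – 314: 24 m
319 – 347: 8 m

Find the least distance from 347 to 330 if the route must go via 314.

Best 347 to 314: 347 → 319 → 314 costing 32
Best 314 to 330: 314 → 330 costing 17
Total via 314: 32 + 17 = 49 m.

49 m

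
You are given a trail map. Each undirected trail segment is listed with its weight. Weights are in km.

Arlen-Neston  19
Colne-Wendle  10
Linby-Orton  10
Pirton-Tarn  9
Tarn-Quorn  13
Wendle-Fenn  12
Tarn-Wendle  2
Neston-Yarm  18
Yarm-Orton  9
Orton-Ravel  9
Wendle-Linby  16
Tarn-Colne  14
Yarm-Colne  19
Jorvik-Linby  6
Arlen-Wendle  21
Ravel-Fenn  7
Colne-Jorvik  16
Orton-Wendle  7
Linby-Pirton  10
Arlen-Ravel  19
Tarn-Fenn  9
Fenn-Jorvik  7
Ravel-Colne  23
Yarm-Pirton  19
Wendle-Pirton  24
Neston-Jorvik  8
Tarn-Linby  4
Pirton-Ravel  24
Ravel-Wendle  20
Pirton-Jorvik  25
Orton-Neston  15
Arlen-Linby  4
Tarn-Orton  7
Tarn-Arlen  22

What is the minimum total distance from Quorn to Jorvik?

Running Dijkstra from Quorn:
Quorn: 0
Tarn: 13  (via Quorn)
Wendle: 15  (via Tarn)
Linby: 17  (via Tarn)
Orton: 20  (via Tarn)
Arlen: 21  (via Linby)
Pirton: 22  (via Tarn)
Fenn: 22  (via Tarn)
Jorvik: 23  (via Linby)
Shortest route: Quorn → Tarn → Linby → Jorvik = 23 km.

23 km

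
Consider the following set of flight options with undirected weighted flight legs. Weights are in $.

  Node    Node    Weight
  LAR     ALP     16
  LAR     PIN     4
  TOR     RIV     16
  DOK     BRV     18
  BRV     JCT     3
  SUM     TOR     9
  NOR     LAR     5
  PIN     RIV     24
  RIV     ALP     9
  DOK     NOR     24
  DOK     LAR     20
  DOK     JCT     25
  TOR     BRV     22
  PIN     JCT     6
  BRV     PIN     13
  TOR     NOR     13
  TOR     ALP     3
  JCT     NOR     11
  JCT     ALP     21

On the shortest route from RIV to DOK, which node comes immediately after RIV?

ALP

Candidate routes:
RIV → ALP → LAR → DOK: 9+16+20 = 45
RIV → PIN → LAR → DOK: 24+4+20 = 48
The minimum is $45 via RIV → ALP → LAR → DOK.
So from RIV the first move is to ALP.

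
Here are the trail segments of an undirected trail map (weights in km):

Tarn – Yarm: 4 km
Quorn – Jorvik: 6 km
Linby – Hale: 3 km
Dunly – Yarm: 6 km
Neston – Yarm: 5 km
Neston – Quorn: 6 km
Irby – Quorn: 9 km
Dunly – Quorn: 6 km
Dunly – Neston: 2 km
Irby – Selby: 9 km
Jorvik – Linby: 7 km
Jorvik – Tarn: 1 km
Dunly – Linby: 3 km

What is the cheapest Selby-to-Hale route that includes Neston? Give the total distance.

Best Selby to Neston: Selby → Irby → Quorn → Neston costing 24
Shortest Neston→Hale: Neston → Dunly → Linby → Hale = 8
Total via Neston: 24 + 8 = 32 km.

32 km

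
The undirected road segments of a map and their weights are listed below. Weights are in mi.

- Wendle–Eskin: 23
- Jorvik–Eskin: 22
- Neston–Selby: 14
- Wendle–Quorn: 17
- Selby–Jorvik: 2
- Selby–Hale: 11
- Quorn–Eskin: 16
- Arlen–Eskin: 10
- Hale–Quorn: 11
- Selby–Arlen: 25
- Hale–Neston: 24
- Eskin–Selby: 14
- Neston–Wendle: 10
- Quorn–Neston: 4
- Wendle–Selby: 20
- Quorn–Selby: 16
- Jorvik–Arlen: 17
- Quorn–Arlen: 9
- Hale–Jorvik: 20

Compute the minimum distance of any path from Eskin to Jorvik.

16 mi

Candidate routes:
Eskin - Selby - Jorvik: 14+2 = 16
Eskin - Jorvik: 22 = 22
Cheapest is Eskin - Selby - Jorvik at 16 mi.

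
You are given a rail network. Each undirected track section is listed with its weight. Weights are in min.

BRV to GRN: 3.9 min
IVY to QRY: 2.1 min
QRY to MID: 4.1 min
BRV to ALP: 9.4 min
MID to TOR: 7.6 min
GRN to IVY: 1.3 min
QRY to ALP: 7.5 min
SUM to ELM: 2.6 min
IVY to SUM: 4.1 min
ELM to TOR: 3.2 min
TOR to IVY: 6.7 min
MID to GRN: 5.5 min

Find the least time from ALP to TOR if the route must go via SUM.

19.5 min

Best ALP to SUM: ALP–QRY–IVY–SUM costing 13.7
Best SUM to TOR: SUM–ELM–TOR costing 5.8
Total via SUM: 13.7 + 5.8 = 19.5 min.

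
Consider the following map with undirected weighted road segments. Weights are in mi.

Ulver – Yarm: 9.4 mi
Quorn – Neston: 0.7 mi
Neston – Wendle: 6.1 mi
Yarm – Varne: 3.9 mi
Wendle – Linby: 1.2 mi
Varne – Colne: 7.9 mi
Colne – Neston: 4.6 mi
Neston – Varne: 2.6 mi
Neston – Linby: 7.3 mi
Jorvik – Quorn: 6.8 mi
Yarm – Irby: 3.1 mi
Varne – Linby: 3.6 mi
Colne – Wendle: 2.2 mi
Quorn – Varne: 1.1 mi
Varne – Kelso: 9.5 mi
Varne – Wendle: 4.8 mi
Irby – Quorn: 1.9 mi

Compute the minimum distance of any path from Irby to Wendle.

7.8 mi

Enumerating some paths:
Irby → Quorn → Neston → Wendle: 1.9+0.7+6.1 = 8.7
Irby → Quorn → Varne → Wendle: 1.9+1.1+4.8 = 7.8
Irby → Quorn → Neston → Colne → Wendle: 1.9+0.7+4.6+2.2 = 9.4
Cheapest is Irby → Quorn → Varne → Wendle at 7.8 mi.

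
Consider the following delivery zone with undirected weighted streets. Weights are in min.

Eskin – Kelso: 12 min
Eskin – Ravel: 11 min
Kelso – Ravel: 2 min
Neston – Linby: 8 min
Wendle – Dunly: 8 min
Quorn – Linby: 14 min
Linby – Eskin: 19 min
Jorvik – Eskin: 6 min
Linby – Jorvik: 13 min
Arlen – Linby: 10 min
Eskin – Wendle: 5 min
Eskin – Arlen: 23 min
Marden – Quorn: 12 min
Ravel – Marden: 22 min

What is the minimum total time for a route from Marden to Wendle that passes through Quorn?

Shortest Marden→Quorn: Marden → Quorn = 12
Best Quorn to Wendle: Quorn → Linby → Eskin → Wendle costing 38
Total via Quorn: 12 + 38 = 50 min.

50 min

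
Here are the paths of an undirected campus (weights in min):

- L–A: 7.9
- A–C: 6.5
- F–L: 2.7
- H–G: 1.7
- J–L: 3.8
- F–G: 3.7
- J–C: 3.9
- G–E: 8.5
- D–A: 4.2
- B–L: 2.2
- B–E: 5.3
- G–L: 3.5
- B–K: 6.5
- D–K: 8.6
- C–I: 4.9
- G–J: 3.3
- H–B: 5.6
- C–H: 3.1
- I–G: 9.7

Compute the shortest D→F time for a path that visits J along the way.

21.1 min

Shortest D→J: D → A → C → J = 14.6
Best J to F: J → L → F costing 6.5
Total via J: 14.6 + 6.5 = 21.1 min.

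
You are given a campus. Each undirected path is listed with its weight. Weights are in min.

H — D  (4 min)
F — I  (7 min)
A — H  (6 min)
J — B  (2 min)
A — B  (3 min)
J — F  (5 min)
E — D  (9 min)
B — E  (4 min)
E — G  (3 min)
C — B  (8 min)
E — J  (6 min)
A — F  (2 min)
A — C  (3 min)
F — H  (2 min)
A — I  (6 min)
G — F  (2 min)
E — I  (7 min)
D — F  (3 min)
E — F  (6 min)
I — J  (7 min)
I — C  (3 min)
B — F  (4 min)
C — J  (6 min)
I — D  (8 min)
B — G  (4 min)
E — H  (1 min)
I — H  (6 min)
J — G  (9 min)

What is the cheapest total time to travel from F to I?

Running Dijkstra from F:
F: 0
A: 2  (via F)
G: 2  (via F)
H: 2  (via F)
D: 3  (via F)
E: 3  (via H)
B: 4  (via F)
C: 5  (via A)
J: 5  (via F)
I: 7  (via F)
Shortest route: F–I = 7 min.

7 min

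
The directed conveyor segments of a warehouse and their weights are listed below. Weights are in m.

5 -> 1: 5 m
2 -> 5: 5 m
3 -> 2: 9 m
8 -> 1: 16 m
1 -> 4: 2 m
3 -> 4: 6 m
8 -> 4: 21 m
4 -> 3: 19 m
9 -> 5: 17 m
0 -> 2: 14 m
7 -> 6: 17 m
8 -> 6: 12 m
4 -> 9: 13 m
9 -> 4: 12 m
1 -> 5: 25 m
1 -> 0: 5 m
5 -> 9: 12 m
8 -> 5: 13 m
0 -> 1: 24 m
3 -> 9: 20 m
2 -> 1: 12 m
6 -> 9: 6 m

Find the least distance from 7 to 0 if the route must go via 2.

78 m

Best 7 to 2: 7 → 6 → 9 → 4 → 3 → 2 costing 63
Shortest 2→0: 2 → 5 → 1 → 0 = 15
Total via 2: 63 + 15 = 78 m.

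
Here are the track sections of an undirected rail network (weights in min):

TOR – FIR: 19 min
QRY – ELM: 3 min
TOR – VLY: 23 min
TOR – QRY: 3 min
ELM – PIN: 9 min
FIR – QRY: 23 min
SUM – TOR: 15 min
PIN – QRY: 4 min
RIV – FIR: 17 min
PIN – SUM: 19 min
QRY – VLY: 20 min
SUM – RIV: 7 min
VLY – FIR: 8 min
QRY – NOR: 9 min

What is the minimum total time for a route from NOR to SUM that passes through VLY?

61 min

Shortest NOR→VLY: NOR → QRY → VLY = 29
Best VLY to SUM: VLY → FIR → RIV → SUM costing 32
Total via VLY: 29 + 32 = 61 min.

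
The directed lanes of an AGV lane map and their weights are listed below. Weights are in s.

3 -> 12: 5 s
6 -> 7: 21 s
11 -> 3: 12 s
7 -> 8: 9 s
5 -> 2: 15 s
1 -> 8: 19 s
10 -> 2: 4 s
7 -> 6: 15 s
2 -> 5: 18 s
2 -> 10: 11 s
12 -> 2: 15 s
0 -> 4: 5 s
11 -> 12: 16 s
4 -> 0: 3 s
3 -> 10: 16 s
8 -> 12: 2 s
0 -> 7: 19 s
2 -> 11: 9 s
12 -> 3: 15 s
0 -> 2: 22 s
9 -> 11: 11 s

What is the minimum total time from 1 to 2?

36 s

Shortest distances from 1:
1: 0
8: 19  (via 1)
12: 21  (via 8)
2: 36  (via 12)
Shortest route: 1–8–12–2 = 36 s.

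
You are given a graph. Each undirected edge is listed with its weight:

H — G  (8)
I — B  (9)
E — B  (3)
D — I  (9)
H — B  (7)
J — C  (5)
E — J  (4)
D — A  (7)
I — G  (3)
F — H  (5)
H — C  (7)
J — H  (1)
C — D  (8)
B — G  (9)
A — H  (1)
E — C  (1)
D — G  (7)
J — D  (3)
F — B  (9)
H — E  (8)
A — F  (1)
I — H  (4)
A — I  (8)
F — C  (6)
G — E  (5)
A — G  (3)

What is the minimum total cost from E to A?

Running Dijkstra from E:
E: 0
C: 1  (via E)
B: 3  (via E)
J: 4  (via E)
G: 5  (via E)
H: 5  (via J)
A: 6  (via H)
Shortest route: E–J–H–A = 6.

6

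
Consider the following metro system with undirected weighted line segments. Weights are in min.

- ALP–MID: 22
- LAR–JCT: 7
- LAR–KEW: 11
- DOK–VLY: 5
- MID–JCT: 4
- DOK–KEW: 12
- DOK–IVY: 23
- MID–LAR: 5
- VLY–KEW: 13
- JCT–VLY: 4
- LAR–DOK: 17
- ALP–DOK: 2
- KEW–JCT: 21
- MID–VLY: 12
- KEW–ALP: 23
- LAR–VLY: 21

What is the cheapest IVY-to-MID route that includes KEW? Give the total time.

51 min

Best IVY to KEW: IVY → DOK → KEW costing 35
Shortest KEW→MID: KEW → LAR → MID = 16
Total via KEW: 35 + 16 = 51 min.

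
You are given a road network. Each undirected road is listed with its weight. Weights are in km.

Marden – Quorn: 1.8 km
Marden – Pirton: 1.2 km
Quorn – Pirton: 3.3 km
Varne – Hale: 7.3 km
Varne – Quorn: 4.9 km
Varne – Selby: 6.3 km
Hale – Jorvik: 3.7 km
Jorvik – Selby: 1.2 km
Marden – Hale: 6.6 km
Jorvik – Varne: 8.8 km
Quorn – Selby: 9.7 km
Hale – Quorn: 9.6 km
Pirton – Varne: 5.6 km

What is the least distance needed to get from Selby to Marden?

Candidate routes:
Selby → Varne → Pirton → Marden: 6.3+5.6+1.2 = 13.1
Selby → Jorvik → Hale → Marden: 1.2+3.7+6.6 = 11.5
Selby → Varne → Quorn → Marden: 6.3+4.9+1.8 = 13
The minimum is 11.5 km via Selby → Jorvik → Hale → Marden.

11.5 km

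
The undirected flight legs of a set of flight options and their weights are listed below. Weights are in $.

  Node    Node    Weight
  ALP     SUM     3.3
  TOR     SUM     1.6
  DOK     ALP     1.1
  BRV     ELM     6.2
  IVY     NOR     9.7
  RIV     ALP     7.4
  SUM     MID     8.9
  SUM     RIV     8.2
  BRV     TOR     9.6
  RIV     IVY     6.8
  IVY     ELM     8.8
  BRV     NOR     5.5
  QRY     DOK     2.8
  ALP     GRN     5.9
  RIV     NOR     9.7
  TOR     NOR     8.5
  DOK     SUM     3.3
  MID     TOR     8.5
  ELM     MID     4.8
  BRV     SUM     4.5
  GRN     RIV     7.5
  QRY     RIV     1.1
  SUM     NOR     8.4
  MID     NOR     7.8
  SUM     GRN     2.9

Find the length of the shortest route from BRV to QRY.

Settle nodes by increasing distance from BRV:
BRV: 0
SUM: 4.5  (via BRV)
NOR: 5.5  (via BRV)
TOR: 6.1  (via SUM)
ELM: 6.2  (via BRV)
GRN: 7.4  (via SUM)
DOK: 7.8  (via SUM)
ALP: 7.8  (via SUM)
QRY: 10.6  (via DOK)
Shortest route: BRV–SUM–DOK–QRY = $10.6.

$10.6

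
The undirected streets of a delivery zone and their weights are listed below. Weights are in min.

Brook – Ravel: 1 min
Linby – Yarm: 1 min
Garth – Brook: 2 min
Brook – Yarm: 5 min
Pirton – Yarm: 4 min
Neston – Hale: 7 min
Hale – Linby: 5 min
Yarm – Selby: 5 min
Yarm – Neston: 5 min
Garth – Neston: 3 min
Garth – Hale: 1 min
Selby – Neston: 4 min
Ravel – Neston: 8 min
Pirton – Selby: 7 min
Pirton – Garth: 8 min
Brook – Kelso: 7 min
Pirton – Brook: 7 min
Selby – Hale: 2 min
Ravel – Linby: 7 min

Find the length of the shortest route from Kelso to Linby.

13 min

Settle nodes by increasing distance from Kelso:
Kelso: 0
Brook: 7  (via Kelso)
Ravel: 8  (via Brook)
Garth: 9  (via Brook)
Hale: 10  (via Garth)
Selby: 12  (via Hale)
Yarm: 12  (via Brook)
Neston: 12  (via Garth)
Linby: 13  (via Yarm)
Shortest route: Kelso–Brook–Yarm–Linby = 13 min.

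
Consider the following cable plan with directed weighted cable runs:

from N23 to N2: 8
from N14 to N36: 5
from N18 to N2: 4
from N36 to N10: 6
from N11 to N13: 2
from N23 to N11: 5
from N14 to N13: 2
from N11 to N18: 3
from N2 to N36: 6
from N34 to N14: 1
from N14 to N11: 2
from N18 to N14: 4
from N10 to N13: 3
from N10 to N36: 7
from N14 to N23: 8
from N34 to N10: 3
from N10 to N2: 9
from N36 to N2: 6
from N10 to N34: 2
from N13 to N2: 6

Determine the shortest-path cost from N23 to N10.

20

Shortest distances from N23:
N23: 0
N11: 5  (via N23)
N13: 7  (via N11)
N18: 8  (via N11)
N2: 8  (via N23)
N14: 12  (via N18)
N36: 14  (via N2)
N10: 20  (via N36)
Shortest route: N23–N2–N36–N10 = 20.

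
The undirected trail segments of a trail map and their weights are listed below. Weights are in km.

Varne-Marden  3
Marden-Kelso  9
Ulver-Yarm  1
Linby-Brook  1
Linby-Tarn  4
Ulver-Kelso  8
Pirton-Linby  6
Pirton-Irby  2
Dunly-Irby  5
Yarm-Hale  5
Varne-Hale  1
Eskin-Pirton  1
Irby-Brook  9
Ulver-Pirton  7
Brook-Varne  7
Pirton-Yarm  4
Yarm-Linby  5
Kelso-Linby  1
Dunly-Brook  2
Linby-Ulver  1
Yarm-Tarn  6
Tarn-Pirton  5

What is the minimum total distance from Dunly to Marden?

Settle nodes by increasing distance from Dunly:
Dunly: 0
Brook: 2  (via Dunly)
Linby: 3  (via Brook)
Kelso: 4  (via Linby)
Ulver: 4  (via Linby)
Yarm: 5  (via Ulver)
Irby: 5  (via Dunly)
Pirton: 7  (via Irby)
Tarn: 7  (via Linby)
Eskin: 8  (via Pirton)
Varne: 9  (via Brook)
Hale: 10  (via Yarm)
Marden: 12  (via Varne)
Shortest route: Dunly–Brook–Varne–Marden = 12 km.

12 km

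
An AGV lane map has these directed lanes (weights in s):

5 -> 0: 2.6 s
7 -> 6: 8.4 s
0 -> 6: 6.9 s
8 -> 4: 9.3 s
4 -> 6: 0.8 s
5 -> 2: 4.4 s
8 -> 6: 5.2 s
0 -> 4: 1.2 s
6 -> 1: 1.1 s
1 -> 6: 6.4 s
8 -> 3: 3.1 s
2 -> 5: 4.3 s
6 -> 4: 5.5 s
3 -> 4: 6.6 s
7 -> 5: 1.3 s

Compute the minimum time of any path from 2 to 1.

10 s

Running Dijkstra from 2:
2: 0
5: 4.3  (via 2)
0: 6.9  (via 5)
4: 8.1  (via 0)
6: 8.9  (via 4)
1: 10  (via 6)
Shortest route: 2–5–0–4–6–1 = 10 s.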